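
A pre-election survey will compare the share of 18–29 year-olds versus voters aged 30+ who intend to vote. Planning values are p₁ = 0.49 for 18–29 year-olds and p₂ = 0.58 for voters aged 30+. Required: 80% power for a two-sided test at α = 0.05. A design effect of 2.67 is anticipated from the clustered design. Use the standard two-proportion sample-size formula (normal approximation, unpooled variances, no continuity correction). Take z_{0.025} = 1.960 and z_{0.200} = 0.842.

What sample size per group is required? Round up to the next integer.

n = 1278 per group

n = (z_{α/2} + z_β)² · [p₁(1−p₁) + p₂(1−p₂)] / (p₁ − p₂)²
  = (1.960 + 0.842)² · (0.49·0.51 + 0.58·0.42) / (-0.09)²
  = (2.802)² · (0.2499 + 0.2436) / 0.0081
  = 7.8512 · 0.4935 / 0.0081
  = 478.34
Design effect: 2.67 × 478.34 = 1277.17.
Round up → n = 1278 per group.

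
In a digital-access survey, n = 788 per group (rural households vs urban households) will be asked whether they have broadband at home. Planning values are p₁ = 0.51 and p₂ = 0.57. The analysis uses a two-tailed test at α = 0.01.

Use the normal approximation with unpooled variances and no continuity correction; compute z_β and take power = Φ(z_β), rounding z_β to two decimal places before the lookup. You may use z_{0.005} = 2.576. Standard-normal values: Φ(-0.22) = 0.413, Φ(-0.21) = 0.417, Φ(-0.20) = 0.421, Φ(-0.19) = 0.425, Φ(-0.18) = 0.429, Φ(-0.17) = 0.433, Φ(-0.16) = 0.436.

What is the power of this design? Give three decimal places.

Power ≈ 0.429

z_β = |p₁−p₂|·√(n/[p₁q₁+p₂q₂]) − z_{α/2}
    = 0.06 · √(788/0.4950) − 2.576
    = 0.06 · 39.8989 − 2.576
    = 2.3939 − 2.576 = -0.1821 → -0.18
Power = Φ(-0.18) = 0.429.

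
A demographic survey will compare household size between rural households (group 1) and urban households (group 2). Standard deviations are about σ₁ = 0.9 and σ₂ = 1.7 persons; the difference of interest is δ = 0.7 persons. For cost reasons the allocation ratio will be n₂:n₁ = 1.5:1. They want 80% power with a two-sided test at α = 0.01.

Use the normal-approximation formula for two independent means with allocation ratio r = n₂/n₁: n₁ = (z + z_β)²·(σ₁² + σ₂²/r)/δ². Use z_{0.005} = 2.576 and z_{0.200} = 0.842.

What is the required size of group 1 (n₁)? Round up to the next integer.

n₁ = 66

n₁ = (z_{α/2} + z_β)² · (σ₁² + σ₂²/r) / δ²
   = (2.576 + 0.842)² · (0.9² + 1.7²/1.5) / 0.7²
   = 11.6827 · (0.81 + 1.9267) / 0.49
   = 11.6827 · 2.7367 / 0.49
   = 65.25
Round up → n₁ = 66; n₂ = r·n₁ = 1.5 × 66 = 99.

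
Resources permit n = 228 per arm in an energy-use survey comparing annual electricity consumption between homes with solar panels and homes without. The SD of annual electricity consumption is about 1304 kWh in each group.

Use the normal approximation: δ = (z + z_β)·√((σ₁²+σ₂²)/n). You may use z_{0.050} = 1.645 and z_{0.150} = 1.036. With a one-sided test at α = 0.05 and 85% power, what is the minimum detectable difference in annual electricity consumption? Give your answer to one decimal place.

Minimum detectable difference ≈ 327.4 kWh

δ = (z_α + z_β) · √((σ₁²+σ₂²)/n)
  = (1.645 + 1.036) · √(3400832/228)
  = 2.681 · √14915.9
  = 2.681 · 122.1308
  = 327.4326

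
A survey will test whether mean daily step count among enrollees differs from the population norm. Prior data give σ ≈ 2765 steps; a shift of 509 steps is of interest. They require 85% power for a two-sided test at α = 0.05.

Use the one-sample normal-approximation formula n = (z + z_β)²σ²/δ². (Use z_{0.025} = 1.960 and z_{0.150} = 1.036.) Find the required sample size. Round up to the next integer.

n = (z_{α/2} + z_β)² · σ² / δ²
  = (1.960 + 1.036)² · 2765² / 509²
  = 8.9760 · 7645225 / 259081
  = 264.87
Round up → n = 265.

n = 265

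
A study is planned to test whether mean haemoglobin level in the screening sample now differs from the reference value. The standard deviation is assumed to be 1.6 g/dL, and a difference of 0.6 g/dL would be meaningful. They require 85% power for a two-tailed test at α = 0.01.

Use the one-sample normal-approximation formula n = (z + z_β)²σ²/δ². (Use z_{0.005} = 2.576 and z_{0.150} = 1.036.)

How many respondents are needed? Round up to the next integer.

n = (z_{α/2} + z_β)² · σ² / δ²
  = (2.576 + 1.036)² · 1.6² / 0.6²
  = 13.0465 · 2.56 / 0.36
  = 92.78
Round up → n = 93.

n = 93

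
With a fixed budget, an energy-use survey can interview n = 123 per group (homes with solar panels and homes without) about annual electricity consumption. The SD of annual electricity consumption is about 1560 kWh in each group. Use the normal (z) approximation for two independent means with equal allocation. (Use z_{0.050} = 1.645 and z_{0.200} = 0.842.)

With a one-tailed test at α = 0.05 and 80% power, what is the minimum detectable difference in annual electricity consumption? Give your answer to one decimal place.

Minimum detectable difference ≈ 494.7 kWh

δ = (z_α + z_β) · √((σ₁²+σ₂²)/n)
  = (1.645 + 0.842) · √(4867200/123)
  = 2.487 · √39570.7
  = 2.487 · 198.9239
  = 494.7238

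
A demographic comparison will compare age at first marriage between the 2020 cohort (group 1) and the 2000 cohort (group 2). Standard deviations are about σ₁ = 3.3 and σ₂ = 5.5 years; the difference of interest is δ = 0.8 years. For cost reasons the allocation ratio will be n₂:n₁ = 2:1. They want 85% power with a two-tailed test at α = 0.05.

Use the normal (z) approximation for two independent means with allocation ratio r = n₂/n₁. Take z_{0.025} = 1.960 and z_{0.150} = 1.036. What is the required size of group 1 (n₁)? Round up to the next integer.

n₁ = (z_{α/2} + z_β)² · (σ₁² + σ₂²/r) / δ²
   = (1.960 + 1.036)² · (3.3² + 5.5²/2) / 0.8²
   = 8.9760 · (10.89 + 15.125) / 0.64
   = 8.9760 · 26.015 / 0.64
   = 364.86
Round up → n₁ = 365; n₂ = r·n₁ = 2 × 365 = 730.

n₁ = 365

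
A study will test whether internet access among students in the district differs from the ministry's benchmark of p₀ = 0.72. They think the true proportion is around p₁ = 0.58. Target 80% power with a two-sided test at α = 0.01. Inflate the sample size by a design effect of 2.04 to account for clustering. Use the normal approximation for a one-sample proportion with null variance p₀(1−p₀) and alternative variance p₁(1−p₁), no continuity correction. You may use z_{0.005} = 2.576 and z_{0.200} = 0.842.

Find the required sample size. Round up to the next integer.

n = [z_{α/2}·√(p₀q₀) + z_β·√(p₁q₁)]² / (p₁ − p₀)²
  = [2.576·√(0.72·0.28) + 0.842·√(0.58·0.42)]² / (-0.14)²
  = [2.576·0.4490 + 0.842·0.4936]² / 0.0196
  = [1.5722]² / 0.0196
  = 126.11
Design effect: 2.04 × 126.11 = 257.27.
Round up → n = 258.

n = 258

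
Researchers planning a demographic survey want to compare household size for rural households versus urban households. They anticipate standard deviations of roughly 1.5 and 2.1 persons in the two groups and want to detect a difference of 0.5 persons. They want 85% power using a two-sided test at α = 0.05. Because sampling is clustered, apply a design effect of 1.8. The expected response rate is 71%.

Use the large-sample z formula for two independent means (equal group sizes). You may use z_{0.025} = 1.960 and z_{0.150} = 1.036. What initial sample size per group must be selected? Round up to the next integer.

n = 607 per group

n = (z_{α/2} + z_β)² · (σ₁² + σ₂²) / δ²
  = (1.960 + 1.036)² · (1.5² + 2.1² = 6.66) / 0.5²
  = 8.9760 · 6.66 / 0.25
  = 239.12
Design effect: 1.8 × 239.12 = 430.42.
Adjust for 71% response: 430.42 / 0.71 = 606.22.
Round up → n = 607 per group.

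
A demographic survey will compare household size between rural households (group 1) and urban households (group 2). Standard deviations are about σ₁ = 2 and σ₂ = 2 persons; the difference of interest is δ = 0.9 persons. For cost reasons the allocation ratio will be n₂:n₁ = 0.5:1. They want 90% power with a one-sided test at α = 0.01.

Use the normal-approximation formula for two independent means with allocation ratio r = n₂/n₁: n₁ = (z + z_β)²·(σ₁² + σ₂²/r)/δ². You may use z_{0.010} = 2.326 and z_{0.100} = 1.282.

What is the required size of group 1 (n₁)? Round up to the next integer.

n₁ = 193

n₁ = (z_α + z_β)² · (σ₁² + σ₂²/r) / δ²
   = (2.326 + 1.282)² · (2² + 2²/0.5) / 0.9²
   = 13.0177 · (4 + 8) / 0.81
   = 13.0177 · 12 / 0.81
   = 192.85
Round up → n₁ = 193; n₂ = r·n₁ = 0.5 × 193 = 97.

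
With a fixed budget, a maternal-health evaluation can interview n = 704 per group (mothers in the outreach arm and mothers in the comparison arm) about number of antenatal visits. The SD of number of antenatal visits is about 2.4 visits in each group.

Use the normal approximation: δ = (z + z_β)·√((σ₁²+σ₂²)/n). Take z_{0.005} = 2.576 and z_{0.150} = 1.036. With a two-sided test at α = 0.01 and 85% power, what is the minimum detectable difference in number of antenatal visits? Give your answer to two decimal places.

δ = (z_{α/2} + z_β) · √((σ₁²+σ₂²)/n)
  = (2.576 + 1.036) · √(11.52/704)
  = 3.612 · √0.01636
  = 3.612 · 0.1279
  = 0.4620

Minimum detectable difference ≈ 0.46 visits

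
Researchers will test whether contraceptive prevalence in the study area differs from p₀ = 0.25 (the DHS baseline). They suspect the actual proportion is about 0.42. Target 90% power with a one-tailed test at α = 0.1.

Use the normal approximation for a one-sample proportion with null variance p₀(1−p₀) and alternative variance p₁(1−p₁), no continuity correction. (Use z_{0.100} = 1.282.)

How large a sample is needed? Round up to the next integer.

n = [z_α·√(p₀q₀) + z_β·√(p₁q₁)]² / (p₁ − p₀)²
  = [1.282·√(0.25·0.75) + 1.282·√(0.42·0.58)]² / (0.17)²
  = [1.282·0.4330 + 1.282·0.4936]² / 0.0289
  = [1.1879]² / 0.0289
  = 48.82
Round up → n = 49.

n = 49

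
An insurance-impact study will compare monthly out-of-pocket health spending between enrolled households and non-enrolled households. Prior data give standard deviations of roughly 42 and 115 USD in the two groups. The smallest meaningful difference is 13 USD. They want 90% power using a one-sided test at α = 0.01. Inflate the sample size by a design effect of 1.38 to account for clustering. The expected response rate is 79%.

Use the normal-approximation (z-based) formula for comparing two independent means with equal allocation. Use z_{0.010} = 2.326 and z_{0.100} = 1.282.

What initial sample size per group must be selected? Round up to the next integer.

n = 2017 per group

n = (z_α + z_β)² · (σ₁² + σ₂²) / δ²
  = (2.326 + 1.282)² · (42² + 115² = 14989) / 13²
  = 13.0177 · 14989 / 169
  = 1154.57
Design effect: 1.38 × 1154.57 = 1593.30.
Adjust for 79% response: 1593.30 / 0.79 = 2016.84.
Round up → n = 2017 per group.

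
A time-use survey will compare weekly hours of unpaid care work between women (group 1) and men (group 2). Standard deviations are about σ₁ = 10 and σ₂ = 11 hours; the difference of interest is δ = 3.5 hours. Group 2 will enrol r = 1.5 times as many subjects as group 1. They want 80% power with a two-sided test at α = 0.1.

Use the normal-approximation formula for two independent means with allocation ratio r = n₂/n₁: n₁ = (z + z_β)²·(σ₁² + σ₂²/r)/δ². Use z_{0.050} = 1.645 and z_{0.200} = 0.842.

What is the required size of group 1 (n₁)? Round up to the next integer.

n₁ = 92

n₁ = (z_{α/2} + z_β)² · (σ₁² + σ₂²/r) / δ²
   = (1.645 + 0.842)² · (10² + 11²/1.5) / 3.5²
   = 6.1852 · (100 + 80.6667) / 12.25
   = 6.1852 · 180.6667 / 12.25
   = 91.22
Round up → n₁ = 92; n₂ = r·n₁ = 1.5 × 92 = 138.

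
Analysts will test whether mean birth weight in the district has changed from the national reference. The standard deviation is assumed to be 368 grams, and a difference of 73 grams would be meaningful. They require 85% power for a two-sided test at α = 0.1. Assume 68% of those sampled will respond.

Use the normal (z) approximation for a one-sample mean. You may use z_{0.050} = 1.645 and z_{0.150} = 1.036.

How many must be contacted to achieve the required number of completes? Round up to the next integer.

n = (z_{α/2} + z_β)² · σ² / δ²
  = (1.645 + 1.036)² · 368² / 73²
  = 7.1878 · 135424 / 5329
  = 182.66
Adjust for 68% response: 182.66 / 0.68 = 268.62.
Round up → n = 269.

n = 269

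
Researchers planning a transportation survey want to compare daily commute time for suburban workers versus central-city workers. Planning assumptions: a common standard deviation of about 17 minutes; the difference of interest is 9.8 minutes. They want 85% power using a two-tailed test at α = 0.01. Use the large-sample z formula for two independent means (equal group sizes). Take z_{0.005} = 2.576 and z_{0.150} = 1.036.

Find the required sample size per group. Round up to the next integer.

n = 79 per group

n = (z_{α/2} + z_β)² · (σ₁² + σ₂²) / δ²
  = (2.576 + 1.036)² · (2·17² = 578) / 9.8²
  = 13.0465 · 578 / 96.04
  = 78.52
Round up → n = 79 per group.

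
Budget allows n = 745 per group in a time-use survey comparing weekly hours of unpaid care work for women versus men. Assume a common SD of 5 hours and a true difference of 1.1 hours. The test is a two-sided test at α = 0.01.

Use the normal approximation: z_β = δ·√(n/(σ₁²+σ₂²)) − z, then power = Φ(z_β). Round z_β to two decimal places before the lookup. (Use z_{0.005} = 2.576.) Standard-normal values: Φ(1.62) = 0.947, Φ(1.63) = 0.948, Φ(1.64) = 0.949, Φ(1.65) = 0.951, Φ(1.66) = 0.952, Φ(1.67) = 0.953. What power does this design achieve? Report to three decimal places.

z_β = δ·√(n/(σ₁²+σ₂²)) − z_{α/2}
    = 1.1 · √(745/50) − 2.576
    = 1.1 · 3.86005 − 2.576
    = 4.2461 − 2.576 = 1.6701 → 1.67
Power = Φ(1.67) = 0.953.

Power ≈ 0.953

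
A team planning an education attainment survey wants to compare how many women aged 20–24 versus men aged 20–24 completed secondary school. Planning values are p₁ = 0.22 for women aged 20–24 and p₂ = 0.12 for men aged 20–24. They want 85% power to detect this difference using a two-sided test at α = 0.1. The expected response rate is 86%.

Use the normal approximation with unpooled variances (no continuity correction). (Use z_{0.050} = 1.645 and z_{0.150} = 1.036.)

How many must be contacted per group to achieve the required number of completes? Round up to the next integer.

n = 232 per group

n = (z_{α/2} + z_β)² · [p₁(1−p₁) + p₂(1−p₂)] / (p₁ − p₂)²
  = (1.645 + 1.036)² · (0.22·0.78 + 0.12·0.88) / (0.10)²
  = (2.681)² · (0.1716 + 0.1056) / 0.0100
  = 7.1878 · 0.2772 / 0.0100
  = 199.24
Adjust for 86% response: 199.24 / 0.86 = 231.68.
Round up → n = 232 per group.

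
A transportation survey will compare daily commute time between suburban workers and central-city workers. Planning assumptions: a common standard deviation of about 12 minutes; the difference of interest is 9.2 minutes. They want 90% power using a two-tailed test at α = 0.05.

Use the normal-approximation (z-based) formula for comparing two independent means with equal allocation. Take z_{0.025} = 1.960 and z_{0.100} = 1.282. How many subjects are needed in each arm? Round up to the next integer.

n = 36 per group

n = (z_{α/2} + z_β)² · (σ₁² + σ₂²) / δ²
  = (1.960 + 1.282)² · (2·12² = 288) / 9.2²
  = 10.5106 · 288 / 84.64
  = 35.76
Round up → n = 36 per group.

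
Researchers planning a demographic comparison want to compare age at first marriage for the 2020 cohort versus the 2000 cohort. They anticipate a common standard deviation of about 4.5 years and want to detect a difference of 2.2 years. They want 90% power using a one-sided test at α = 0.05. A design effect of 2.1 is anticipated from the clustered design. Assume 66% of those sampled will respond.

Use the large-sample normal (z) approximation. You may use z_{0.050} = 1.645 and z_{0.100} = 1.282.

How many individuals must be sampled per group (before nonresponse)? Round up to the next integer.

n = (z_α + z_β)² · (σ₁² + σ₂²) / δ²
  = (1.645 + 1.282)² · (2·4.5² = 40.5) / 2.2²
  = 8.5673 · 40.5 / 4.84
  = 71.69
Design effect: 2.1 × 71.69 = 150.55.
Adjust for 66% response: 150.55 / 0.66 = 228.10.
Round up → n = 229 per group.

n = 229 per group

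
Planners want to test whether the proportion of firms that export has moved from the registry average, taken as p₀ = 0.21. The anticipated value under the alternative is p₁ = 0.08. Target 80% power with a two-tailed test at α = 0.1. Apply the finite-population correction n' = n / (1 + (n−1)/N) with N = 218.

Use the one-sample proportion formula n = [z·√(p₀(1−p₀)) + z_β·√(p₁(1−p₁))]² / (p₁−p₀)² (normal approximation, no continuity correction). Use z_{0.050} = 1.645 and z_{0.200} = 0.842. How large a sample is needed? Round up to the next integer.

n = [z_{α/2}·√(p₀q₀) + z_β·√(p₁q₁)]² / (p₁ − p₀)²
  = [1.645·√(0.21·0.79) + 0.842·√(0.08·0.92)]² / (-0.13)²
  = [1.645·0.4073 + 0.842·0.2713]² / 0.0169
  = [0.8985]² / 0.0169
  = 47.76
Finite-population correction (N = 218): 47.76 / (1 + (47.76 − 1)/218) = 39.33.
Round up → n = 40.

n = 40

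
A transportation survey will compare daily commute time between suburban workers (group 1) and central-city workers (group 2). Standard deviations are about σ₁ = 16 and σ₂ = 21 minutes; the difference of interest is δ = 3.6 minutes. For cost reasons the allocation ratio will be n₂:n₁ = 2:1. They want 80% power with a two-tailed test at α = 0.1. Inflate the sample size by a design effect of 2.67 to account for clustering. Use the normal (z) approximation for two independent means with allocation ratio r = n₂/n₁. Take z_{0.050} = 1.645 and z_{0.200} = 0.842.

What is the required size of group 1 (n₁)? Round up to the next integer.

n₁ = (z_{α/2} + z_β)² · (σ₁² + σ₂²/r) / δ²
   = (1.645 + 0.842)² · (16² + 21²/2) / 3.6²
   = 6.1852 · (256 + 220.5) / 12.96
   = 6.1852 · 476.5 / 12.96
   = 227.41
Design effect: 2.67 × 227.41 = 607.18.
Round up → n₁ = 608; n₂ = r·n₁ = 2 × 608 = 1216.

n₁ = 608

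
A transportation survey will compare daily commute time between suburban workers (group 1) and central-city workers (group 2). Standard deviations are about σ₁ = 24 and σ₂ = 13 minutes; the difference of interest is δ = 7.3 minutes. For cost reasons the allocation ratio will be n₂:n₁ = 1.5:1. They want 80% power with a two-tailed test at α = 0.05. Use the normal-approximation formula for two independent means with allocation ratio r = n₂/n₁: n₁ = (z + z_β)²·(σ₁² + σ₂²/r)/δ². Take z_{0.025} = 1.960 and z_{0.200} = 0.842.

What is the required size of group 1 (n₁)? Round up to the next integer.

n₁ = 102

n₁ = (z_{α/2} + z_β)² · (σ₁² + σ₂²/r) / δ²
   = (1.960 + 0.842)² · (24² + 13²/1.5) / 7.3²
   = 7.8512 · (576 + 112.6667) / 53.29
   = 7.8512 · 688.6667 / 53.29
   = 101.46
Round up → n₁ = 102; n₂ = r·n₁ = 1.5 × 102 = 153.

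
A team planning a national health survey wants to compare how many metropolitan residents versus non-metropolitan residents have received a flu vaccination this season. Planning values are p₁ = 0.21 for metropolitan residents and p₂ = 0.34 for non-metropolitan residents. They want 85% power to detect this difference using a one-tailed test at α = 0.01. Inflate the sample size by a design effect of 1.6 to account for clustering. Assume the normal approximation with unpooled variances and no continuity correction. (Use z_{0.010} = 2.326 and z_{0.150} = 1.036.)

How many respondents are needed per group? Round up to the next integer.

n = 418 per group

n = (z_α + z_β)² · [p₁(1−p₁) + p₂(1−p₂)] / (p₁ − p₂)²
  = (2.326 + 1.036)² · (0.21·0.79 + 0.34·0.66) / (-0.13)²
  = (3.362)² · (0.1659 + 0.2244) / 0.0169
  = 11.3030 · 0.3903 / 0.0169
  = 261.04
Design effect: 1.6 × 261.04 = 417.66.
Round up → n = 418 per group.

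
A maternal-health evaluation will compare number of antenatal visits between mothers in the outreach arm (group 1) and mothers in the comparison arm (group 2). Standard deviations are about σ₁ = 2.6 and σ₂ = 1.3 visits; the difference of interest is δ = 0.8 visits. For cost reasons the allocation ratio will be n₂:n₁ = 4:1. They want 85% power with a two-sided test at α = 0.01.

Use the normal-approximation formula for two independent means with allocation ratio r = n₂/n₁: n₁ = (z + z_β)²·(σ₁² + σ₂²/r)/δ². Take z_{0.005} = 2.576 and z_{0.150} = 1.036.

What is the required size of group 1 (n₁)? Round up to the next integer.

n₁ = 147

n₁ = (z_{α/2} + z_β)² · (σ₁² + σ₂²/r) / δ²
   = (2.576 + 1.036)² · (2.6² + 1.3²/4) / 0.8²
   = 13.0465 · (6.76 + 0.4225) / 0.64
   = 13.0465 · 7.1825 / 0.64
   = 146.42
Round up → n₁ = 147; n₂ = r·n₁ = 4 × 147 = 588.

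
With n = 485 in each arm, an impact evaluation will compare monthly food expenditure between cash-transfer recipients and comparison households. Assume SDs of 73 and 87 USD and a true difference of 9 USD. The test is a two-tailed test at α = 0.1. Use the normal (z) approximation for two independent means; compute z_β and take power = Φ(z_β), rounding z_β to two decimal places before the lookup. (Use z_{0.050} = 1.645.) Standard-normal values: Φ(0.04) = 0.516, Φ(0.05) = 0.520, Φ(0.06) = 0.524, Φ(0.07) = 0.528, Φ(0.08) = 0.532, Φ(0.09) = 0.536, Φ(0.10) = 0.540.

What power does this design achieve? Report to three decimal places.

z_β = δ·√(n/(σ₁²+σ₂²)) − z_{α/2}
    = 9 · √(485/12898) − 1.645
    = 9 · 0.19391 − 1.645
    = 1.7452 − 1.645 = 0.1002 → 0.10
Power = Φ(0.10) = 0.540.

Power ≈ 0.540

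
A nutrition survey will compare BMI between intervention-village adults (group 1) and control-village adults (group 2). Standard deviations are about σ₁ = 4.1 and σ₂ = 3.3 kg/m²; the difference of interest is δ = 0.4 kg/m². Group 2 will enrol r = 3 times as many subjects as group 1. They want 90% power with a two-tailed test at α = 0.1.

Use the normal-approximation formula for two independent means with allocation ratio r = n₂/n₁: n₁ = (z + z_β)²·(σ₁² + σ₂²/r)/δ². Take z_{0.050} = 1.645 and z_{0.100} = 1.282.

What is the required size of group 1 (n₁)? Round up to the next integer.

n₁ = 1095

n₁ = (z_{α/2} + z_β)² · (σ₁² + σ₂²/r) / δ²
   = (1.645 + 1.282)² · (4.1² + 3.3²/3) / 0.4²
   = 8.5673 · (16.81 + 3.63) / 0.16
   = 8.5673 · 20.44 / 0.16
   = 1094.48
Round up → n₁ = 1095; n₂ = r·n₁ = 3 × 1095 = 3285.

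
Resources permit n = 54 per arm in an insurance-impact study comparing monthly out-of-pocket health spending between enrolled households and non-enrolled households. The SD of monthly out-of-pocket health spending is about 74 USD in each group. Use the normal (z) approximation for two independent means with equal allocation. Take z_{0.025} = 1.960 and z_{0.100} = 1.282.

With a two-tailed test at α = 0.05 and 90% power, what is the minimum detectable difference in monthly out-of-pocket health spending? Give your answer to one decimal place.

Minimum detectable difference ≈ 46.2 USD

δ = (z_{α/2} + z_β) · √((σ₁²+σ₂²)/n)
  = (1.960 + 1.282) · √(10952/54)
  = 3.242 · √202.8148
  = 3.242 · 14.2413
  = 46.1703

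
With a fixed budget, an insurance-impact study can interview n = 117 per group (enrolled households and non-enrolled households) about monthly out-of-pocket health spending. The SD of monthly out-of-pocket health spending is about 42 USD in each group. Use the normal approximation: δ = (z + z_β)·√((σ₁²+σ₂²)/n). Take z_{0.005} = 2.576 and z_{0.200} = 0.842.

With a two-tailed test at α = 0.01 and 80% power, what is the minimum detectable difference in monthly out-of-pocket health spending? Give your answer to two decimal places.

δ = (z_{α/2} + z_β) · √((σ₁²+σ₂²)/n)
  = (2.576 + 0.842) · √(3528/117)
  = 3.418 · √30.1538
  = 3.418 · 5.4913
  = 18.7691

Minimum detectable difference ≈ 18.77 USD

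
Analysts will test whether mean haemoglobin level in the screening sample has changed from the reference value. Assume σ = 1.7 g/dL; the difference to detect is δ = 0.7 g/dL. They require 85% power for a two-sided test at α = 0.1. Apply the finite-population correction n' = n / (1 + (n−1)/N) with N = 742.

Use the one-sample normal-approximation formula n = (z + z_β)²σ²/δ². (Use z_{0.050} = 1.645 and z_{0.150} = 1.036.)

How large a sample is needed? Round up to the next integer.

n = 41

n = (z_{α/2} + z_β)² · σ² / δ²
  = (1.645 + 1.036)² · 1.7² / 0.7²
  = 7.1878 · 2.89 / 0.49
  = 42.39
Finite-population correction (N = 742): 42.39 / (1 + (42.39 − 1)/742) = 40.15.
Round up → n = 41.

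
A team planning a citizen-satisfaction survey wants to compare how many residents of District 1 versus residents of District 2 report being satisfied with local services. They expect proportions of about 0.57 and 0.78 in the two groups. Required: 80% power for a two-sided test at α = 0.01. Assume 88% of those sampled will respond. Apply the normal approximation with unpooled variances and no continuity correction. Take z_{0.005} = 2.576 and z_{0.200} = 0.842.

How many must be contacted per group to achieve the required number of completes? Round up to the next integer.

n = (z_{α/2} + z_β)² · [p₁(1−p₁) + p₂(1−p₂)] / (p₁ − p₂)²
  = (2.576 + 0.842)² · (0.57·0.43 + 0.78·0.22) / (-0.21)²
  = (3.418)² · (0.2451 + 0.1716) / 0.0441
  = 11.6827 · 0.4167 / 0.0441
  = 110.39
Adjust for 88% response: 110.39 / 0.88 = 125.44.
Round up → n = 126 per group.

n = 126 per group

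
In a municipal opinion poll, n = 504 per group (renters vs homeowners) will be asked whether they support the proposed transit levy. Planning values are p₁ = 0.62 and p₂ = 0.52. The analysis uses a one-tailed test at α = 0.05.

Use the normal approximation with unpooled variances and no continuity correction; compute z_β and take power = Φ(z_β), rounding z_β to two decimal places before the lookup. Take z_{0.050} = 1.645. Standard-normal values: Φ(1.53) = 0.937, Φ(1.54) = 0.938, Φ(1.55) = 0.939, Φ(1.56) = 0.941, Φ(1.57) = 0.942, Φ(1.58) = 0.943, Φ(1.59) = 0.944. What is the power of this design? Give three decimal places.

z_β = |p₁−p₂|·√(n/[p₁q₁+p₂q₂]) − z_α
    = 0.10 · √(504/0.4852) − 1.645
    = 0.10 · 32.2296 − 1.645
    = 3.2230 − 1.645 = 1.5780 → 1.58
Power = Φ(1.58) = 0.943.

Power ≈ 0.943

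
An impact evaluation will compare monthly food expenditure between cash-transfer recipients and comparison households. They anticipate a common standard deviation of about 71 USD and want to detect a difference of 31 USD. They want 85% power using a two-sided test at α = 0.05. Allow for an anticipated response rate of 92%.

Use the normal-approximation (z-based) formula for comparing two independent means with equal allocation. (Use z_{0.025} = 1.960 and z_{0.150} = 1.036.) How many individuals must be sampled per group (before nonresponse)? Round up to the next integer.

n = (z_{α/2} + z_β)² · (σ₁² + σ₂²) / δ²
  = (1.960 + 1.036)² · (2·71² = 10082) / 31²
  = 8.9760 · 10082 / 961
  = 94.17
Adjust for 92% response: 94.17 / 0.92 = 102.36.
Round up → n = 103 per group.

n = 103 per group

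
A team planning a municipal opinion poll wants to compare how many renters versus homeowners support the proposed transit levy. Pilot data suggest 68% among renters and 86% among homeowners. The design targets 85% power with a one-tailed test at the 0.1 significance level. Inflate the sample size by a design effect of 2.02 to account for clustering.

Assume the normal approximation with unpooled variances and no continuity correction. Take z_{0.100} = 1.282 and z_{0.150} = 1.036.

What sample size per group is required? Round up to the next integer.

n = (z_α + z_β)² · [p₁(1−p₁) + p₂(1−p₂)] / (p₁ − p₂)²
  = (1.282 + 1.036)² · (0.68·0.32 + 0.86·0.14) / (-0.18)²
  = (2.318)² · (0.2176 + 0.1204) / 0.0324
  = 5.3731 · 0.3380 / 0.0324
  = 56.05
Design effect: 2.02 × 56.05 = 113.23.
Round up → n = 114 per group.

n = 114 per group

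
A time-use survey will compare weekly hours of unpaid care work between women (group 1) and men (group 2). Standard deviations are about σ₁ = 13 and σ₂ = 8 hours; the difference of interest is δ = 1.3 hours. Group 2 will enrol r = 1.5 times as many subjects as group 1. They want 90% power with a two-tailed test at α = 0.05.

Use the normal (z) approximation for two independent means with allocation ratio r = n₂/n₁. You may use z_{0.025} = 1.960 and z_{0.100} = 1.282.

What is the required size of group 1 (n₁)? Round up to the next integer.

n₁ = (z_{α/2} + z_β)² · (σ₁² + σ₂²/r) / δ²
   = (1.960 + 1.282)² · (13² + 8²/1.5) / 1.3²
   = 10.5106 · (169 + 42.6667) / 1.69
   = 10.5106 · 211.6667 / 1.69
   = 1316.41
Round up → n₁ = 1317; n₂ = r·n₁ = 1.5 × 1317 = 1976.

n₁ = 1317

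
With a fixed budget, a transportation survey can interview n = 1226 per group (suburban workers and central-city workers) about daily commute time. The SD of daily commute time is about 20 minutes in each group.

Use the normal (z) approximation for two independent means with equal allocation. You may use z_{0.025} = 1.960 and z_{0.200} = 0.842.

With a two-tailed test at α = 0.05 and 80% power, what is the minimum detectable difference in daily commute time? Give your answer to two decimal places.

Minimum detectable difference ≈ 2.26 minutes

δ = (z_{α/2} + z_β) · √((σ₁²+σ₂²)/n)
  = (1.960 + 0.842) · √(800/1226)
  = 2.802 · √0.65253
  = 2.802 · 0.8078
  = 2.2634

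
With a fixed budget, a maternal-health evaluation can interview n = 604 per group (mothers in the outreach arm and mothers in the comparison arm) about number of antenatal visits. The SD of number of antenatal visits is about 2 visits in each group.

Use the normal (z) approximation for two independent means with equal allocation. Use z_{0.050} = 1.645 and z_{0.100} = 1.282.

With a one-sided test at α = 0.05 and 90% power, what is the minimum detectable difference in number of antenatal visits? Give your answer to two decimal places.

Minimum detectable difference ≈ 0.34 visits

δ = (z_α + z_β) · √((σ₁²+σ₂²)/n)
  = (1.645 + 1.282) · √(8/604)
  = 2.927 · √0.01325
  = 2.927 · 0.1151
  = 0.3369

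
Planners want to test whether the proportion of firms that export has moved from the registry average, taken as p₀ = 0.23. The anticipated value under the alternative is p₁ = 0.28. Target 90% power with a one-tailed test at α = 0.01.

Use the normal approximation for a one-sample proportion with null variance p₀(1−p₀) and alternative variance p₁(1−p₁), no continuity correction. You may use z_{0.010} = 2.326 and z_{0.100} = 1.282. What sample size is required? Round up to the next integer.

n = 967

n = [z_α·√(p₀q₀) + z_β·√(p₁q₁)]² / (p₁ − p₀)²
  = [2.326·√(0.23·0.77) + 1.282·√(0.28·0.72)]² / (0.05)²
  = [2.326·0.4208 + 1.282·0.4490]² / 0.0025
  = [1.5545]² / 0.0025
  = 966.55
Round up → n = 967.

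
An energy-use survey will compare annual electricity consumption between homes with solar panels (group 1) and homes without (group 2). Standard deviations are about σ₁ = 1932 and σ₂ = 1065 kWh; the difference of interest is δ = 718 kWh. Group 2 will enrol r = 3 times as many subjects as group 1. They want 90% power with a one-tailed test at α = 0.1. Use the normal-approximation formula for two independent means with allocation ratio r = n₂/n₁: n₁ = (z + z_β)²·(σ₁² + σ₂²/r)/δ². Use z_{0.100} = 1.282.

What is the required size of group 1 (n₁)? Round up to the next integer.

n₁ = (z_α + z_β)² · (σ₁² + σ₂²/r) / δ²
   = (1.282 + 1.282)² · (1932² + 1065²/3) / 718²
   = 6.5741 · (3732624 + 378075) / 515524
   = 6.5741 · 4110699 / 515524
   = 52.42
Round up → n₁ = 53; n₂ = r·n₁ = 3 × 53 = 159.

n₁ = 53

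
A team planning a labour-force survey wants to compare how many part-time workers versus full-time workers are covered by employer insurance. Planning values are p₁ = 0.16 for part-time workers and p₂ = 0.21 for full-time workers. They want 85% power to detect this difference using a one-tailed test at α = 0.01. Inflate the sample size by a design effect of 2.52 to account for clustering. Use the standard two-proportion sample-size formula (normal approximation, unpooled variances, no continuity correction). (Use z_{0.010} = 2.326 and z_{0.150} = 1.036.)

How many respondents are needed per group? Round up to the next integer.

n = (z_α + z_β)² · [p₁(1−p₁) + p₂(1−p₂)] / (p₁ − p₂)²
  = (2.326 + 1.036)² · (0.16·0.84 + 0.21·0.79) / (-0.05)²
  = (3.362)² · (0.1344 + 0.1659) / 0.0025
  = 11.3030 · 0.3003 / 0.0025
  = 1357.72
Design effect: 2.52 × 1357.72 = 3421.46.
Round up → n = 3422 per group.

n = 3422 per group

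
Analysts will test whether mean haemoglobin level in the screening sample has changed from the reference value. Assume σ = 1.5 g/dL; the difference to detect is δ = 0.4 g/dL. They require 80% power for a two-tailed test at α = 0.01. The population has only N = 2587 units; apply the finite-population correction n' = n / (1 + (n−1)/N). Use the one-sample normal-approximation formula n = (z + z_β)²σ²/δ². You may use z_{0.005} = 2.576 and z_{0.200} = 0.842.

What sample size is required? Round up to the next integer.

n = (z_{α/2} + z_β)² · σ² / δ²
  = (2.576 + 0.842)² · 1.5² / 0.4²
  = 11.6827 · 2.25 / 0.16
  = 164.29
Finite-population correction (N = 2587): 164.29 / (1 + (164.29 − 1)/2587) = 154.53.
Round up → n = 155.

n = 155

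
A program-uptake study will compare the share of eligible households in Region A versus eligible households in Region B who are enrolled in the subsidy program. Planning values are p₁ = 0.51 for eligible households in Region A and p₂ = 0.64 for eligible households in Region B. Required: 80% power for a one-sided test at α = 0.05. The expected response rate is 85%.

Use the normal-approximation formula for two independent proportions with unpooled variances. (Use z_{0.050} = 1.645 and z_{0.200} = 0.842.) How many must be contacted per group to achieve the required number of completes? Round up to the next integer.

n = (z_α + z_β)² · [p₁(1−p₁) + p₂(1−p₂)] / (p₁ − p₂)²
  = (1.645 + 0.842)² · (0.51·0.49 + 0.64·0.36) / (-0.13)²
  = (2.487)² · (0.2499 + 0.2304) / 0.0169
  = 6.1852 · 0.4803 / 0.0169
  = 175.78
Adjust for 85% response: 175.78 / 0.85 = 206.80.
Round up → n = 207 per group.

n = 207 per group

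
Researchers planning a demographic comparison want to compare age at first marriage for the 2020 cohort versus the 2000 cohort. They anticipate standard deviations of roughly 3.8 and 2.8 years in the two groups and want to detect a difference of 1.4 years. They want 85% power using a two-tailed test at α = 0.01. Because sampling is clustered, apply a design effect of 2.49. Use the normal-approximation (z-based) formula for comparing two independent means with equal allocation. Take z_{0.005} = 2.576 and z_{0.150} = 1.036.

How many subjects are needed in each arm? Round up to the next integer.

n = 370 per group

n = (z_{α/2} + z_β)² · (σ₁² + σ₂²) / δ²
  = (2.576 + 1.036)² · (3.8² + 2.8² = 22.28) / 1.4²
  = 13.0465 · 22.28 / 1.96
  = 148.30
Design effect: 2.49 × 148.30 = 369.28.
Round up → n = 370 per group.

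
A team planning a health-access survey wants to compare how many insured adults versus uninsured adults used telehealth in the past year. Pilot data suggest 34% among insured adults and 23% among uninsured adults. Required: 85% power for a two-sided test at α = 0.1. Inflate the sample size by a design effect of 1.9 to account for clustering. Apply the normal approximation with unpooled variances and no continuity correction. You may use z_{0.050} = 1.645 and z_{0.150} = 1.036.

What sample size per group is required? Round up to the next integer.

n = 454 per group

n = (z_{α/2} + z_β)² · [p₁(1−p₁) + p₂(1−p₂)] / (p₁ − p₂)²
  = (1.645 + 1.036)² · (0.34·0.66 + 0.23·0.77) / (0.11)²
  = (2.681)² · (0.2244 + 0.1771) / 0.0121
  = 7.1878 · 0.4015 / 0.0121
  = 238.50
Design effect: 1.9 × 238.50 = 453.16.
Round up → n = 454 per group.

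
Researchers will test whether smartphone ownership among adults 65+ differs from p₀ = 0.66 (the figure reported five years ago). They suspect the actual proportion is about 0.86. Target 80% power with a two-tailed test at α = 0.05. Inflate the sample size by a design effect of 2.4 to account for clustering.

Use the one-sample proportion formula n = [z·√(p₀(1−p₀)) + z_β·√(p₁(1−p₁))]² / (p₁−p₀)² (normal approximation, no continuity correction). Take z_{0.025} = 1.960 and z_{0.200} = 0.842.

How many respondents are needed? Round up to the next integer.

n = 90

n = [z_{α/2}·√(p₀q₀) + z_β·√(p₁q₁)]² / (p₁ − p₀)²
  = [1.960·√(0.66·0.34) + 0.842·√(0.86·0.14)]² / (0.20)²
  = [1.960·0.4737 + 0.842·0.3470]² / 0.0400
  = [1.2206]² / 0.0400
  = 37.25
Design effect: 2.4 × 37.25 = 89.40.
Round up → n = 90.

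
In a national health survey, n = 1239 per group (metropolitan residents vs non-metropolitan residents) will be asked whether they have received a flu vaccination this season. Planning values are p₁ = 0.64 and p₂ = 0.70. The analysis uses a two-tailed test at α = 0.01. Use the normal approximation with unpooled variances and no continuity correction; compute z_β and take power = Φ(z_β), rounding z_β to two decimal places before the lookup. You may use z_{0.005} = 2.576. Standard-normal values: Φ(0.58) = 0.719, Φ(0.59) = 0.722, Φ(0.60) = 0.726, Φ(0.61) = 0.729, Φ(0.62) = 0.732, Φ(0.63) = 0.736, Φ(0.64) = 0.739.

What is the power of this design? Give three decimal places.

z_β = |p₁−p₂|·√(n/[p₁q₁+p₂q₂]) − z_{α/2}
    = 0.06 · √(1239/0.4404) − 2.576
    = 0.06 · 53.0410 − 2.576
    = 3.1825 − 2.576 = 0.6065 → 0.61
Power = Φ(0.61) = 0.729.

Power ≈ 0.729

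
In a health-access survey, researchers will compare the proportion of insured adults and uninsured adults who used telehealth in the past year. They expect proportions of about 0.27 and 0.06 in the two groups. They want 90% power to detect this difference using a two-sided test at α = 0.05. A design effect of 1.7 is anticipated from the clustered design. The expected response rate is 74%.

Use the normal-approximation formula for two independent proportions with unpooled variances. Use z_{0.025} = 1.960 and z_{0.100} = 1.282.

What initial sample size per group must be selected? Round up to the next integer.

n = 139 per group

n = (z_{α/2} + z_β)² · [p₁(1−p₁) + p₂(1−p₂)] / (p₁ − p₂)²
  = (1.960 + 1.282)² · (0.27·0.73 + 0.06·0.94) / (0.21)²
  = (3.242)² · (0.1971 + 0.0564) / 0.0441
  = 10.5106 · 0.2535 / 0.0441
  = 60.42
Design effect: 1.7 × 60.42 = 102.71.
Adjust for 74% response: 102.71 / 0.74 = 138.80.
Round up → n = 139 per group.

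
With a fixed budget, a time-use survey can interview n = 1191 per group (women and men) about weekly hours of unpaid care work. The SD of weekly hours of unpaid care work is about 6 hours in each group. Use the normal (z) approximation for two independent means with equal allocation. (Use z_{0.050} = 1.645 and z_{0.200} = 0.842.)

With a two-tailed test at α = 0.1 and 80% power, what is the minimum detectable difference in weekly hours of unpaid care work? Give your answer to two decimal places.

Minimum detectable difference ≈ 0.61 hours

δ = (z_{α/2} + z_β) · √((σ₁²+σ₂²)/n)
  = (1.645 + 0.842) · √(72/1191)
  = 2.487 · √0.06045
  = 2.487 · 0.2459
  = 0.6115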